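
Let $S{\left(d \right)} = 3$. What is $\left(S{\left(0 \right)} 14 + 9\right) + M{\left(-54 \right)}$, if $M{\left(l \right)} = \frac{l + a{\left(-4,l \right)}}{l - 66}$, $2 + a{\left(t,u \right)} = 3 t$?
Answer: $\frac{1547}{30} \approx 51.567$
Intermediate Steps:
$a{\left(t,u \right)} = -2 + 3 t$
$M{\left(l \right)} = \frac{-14 + l}{-66 + l}$ ($M{\left(l \right)} = \frac{l + \left(-2 + 3 \left(-4\right)\right)}{l - 66} = \frac{l - 14}{-66 + l} = \frac{-14 + l}{-66 + l}$)
$\left(S{\left(0 \right)} 14 + 9\right) + M{\left(-54 \right)} = \left(3 \cdot 14 + 9\right) + \frac{-14 - 54}{-66 - 54} = \left(42 + 9\right) + \frac{1}{-120} \left(-68\right) = 51 - - \frac{17}{30} = 51 + \frac{17}{30} = \frac{1547}{30}$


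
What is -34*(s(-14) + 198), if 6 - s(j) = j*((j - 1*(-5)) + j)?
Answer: 4012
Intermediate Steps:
s(j) = 6 - j*(5 + 2*j) (s(j) = 6 - j*((j - 1*(-5)) + j) = 6 - j*((j + 5) + j) = 6 - j*((5 + j) + j) = 6 - j*(5 + 2*j))
-34*(s(-14) + 198) = -34*((6 - 5*(-14) - 2*(-14)²) + 198) = -34*((6 + 70 - 2*196) + 198) = -34*((6 + 70 - 392) + 198) = -34*(-316 + 198) = -34*(-118) = 4012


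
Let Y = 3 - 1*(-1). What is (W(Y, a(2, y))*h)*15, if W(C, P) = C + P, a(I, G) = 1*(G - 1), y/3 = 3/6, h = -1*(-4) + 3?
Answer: 945/2 ≈ 472.50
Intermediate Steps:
Y = 4 (Y = 3 + 1 = 4)
h = 7 (h = 4 + 3 = 7)
y = 3/2 (y = 3*(3/6) = 3*(3*(1/6)) = 3*(1/2) = 3/2 ≈ 1.5000)
a(I, G) = -1 + G (a(I, G) = 1*(-1 + G) = -1 + G)
(W(Y, a(2, y))*h)*15 = ((4 + (-1 + 3/2))*7)*15 = ((4 + 1/2)*7)*15 = ((9/2)*7)*15 = (63/2)*15 = 945/2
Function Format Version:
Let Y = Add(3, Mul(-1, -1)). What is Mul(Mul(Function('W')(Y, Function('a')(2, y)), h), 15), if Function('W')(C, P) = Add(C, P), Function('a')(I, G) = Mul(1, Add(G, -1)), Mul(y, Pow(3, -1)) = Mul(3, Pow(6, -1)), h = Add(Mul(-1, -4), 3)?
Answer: Rational(945, 2) ≈ 472.50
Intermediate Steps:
Y = 4 (Y = Add(3, 1) = 4)
h = 7 (h = Add(4, 3) = 7)
y = Rational(3, 2) (y = Mul(3, Mul(3, Pow(6, -1))) = Mul(3, Mul(3, Rational(1, 6))) = Mul(3, Rational(1, 2)) = Rational(3, 2) ≈ 1.5000)
Function('a')(I, G) = Add(-1, G) (Function('a')(I, G) = Mul(1, Add(-1, G)) = Add(-1, G))
Mul(Mul(Function('W')(Y, Function('a')(2, y)), h), 15) = Mul(Mul(Add(4, Add(-1, Rational(3, 2))), 7), 15) = Mul(Mul(Add(4, Rational(1, 2)), 7), 15) = Mul(Mul(Rational(9, 2), 7), 15) = Mul(Rational(63, 2), 15) = Rational(945, 2)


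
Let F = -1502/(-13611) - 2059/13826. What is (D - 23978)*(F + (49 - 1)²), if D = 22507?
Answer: -637785238918237/188185686 ≈ -3.3891e+6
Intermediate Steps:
F = -7258397/188185686 (F = -1502*(-1/13611) - 2059*1/13826 = 1502/13611 - 2059/13826 = -7258397/188185686 ≈ -0.038570)
(D - 23978)*(F + (49 - 1)²) = (22507 - 23978)*(-7258397/188185686 + (49 - 1)²) = -1471*(-7258397/188185686 + 48²) = -1471*(-7258397/188185686 + 2304) = -1471*433572562147/188185686 = -637785238918237/188185686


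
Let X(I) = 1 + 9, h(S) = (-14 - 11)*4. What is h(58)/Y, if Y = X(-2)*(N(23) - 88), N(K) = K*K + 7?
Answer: -5/224 ≈ -0.022321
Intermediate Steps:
h(S) = -100 (h(S) = -25*4 = -100)
X(I) = 10
N(K) = 7 + K**2 (N(K) = K**2 + 7 = 7 + K**2)
Y = 4480 (Y = 10*((7 + 23**2) - 88) = 10*((7 + 529) - 88) = 10*(536 - 88) = 10*448 = 4480)
h(58)/Y = -100/4480 = -100*1/4480 = -5/224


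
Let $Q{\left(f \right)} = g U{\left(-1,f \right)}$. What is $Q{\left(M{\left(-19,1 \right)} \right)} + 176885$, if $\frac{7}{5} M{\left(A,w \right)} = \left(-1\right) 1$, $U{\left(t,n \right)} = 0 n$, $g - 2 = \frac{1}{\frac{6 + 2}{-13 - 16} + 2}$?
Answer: $176885$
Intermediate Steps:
$g = \frac{129}{50}$ ($g = 2 + \frac{1}{\frac{6 + 2}{-13 - 16} + 2} = 2 + \frac{1}{\frac{8}{-29} + 2} = 2 + \frac{1}{8 \left(- \frac{1}{29}\right) + 2} = 2 + \frac{1}{- \frac{8}{29} + 2} = 2 + \frac{1}{\frac{50}{29}} = 2 + \frac{29}{50} = \frac{129}{50} \approx 2.58$)
$U{\left(t,n \right)} = 0$
$M{\left(A,w \right)} = - \frac{5}{7}$ ($M{\left(A,w \right)} = \frac{5 \left(\left(-1\right) 1\right)}{7} = \frac{5}{7} \left(-1\right) = - \frac{5}{7}$)
$Q{\left(f \right)} = 0$ ($Q{\left(f \right)} = \frac{129}{50} \cdot 0 = 0$)
$Q{\left(M{\left(-19,1 \right)} \right)} + 176885 = 0 + 176885 = 176885$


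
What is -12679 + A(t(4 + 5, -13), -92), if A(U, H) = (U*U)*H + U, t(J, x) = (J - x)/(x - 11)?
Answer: -114815/9 ≈ -12757.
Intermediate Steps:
t(J, x) = (J - x)/(-11 + x)
A(U, H) = U + H*U² (A(U, H) = U²*H + U = H*U² + U = U + H*U²)
-12679 + A(t(4 + 5, -13), -92) = -12679 + (((4 + 5) - 1*(-13))/(-11 - 13))*(1 - 92*((4 + 5) - 1*(-13))/(-11 - 13)) = -12679 + ((9 + 13)/(-24))*(1 - 92*(9 + 13)/(-24)) = -12679 + (-1/24*22)*(1 - (-23)*22/6) = -12679 - 11*(1 - 92*(-11/12))/12 = -12679 - 11*(1 + 253/3)/12 = -12679 - 11/12*256/3 = -12679 - 704/9 = -114815/9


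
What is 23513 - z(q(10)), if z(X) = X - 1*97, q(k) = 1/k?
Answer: 236099/10 ≈ 23610.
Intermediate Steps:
z(X) = -97 + X (z(X) = X - 97 = -97 + X)
23513 - z(q(10)) = 23513 - (-97 + 1/10) = 23513 - (-97 + ⅒) = 23513 - 1*(-969/10) = 23513 + 969/10 = 236099/10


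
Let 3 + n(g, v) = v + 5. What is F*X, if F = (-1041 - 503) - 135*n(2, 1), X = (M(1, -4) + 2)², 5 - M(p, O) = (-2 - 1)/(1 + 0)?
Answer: -194900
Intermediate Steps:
n(g, v) = 2 + v (n(g, v) = -3 + (v + 5) = -3 + (5 + v) = 2 + v)
M(p, O) = 8 (M(p, O) = 5 - (-2 - 1)/(1 + 0) = 5 - (-3)/1 = 5 - (-3) = 5 - 1*(-3) = 5 + 3 = 8)
X = 100 (X = (8 + 2)² = 10² = 100)
F = -1949 (F = (-1041 - 503) - 135*(2 + 1) = -1544 - 135*3 = -1544 - 405 = -1949)
F*X = -1949*100 = -194900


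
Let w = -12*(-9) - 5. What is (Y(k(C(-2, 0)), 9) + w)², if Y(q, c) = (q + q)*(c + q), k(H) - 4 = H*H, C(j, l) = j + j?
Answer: 1595169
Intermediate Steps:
C(j, l) = 2*j
k(H) = 4 + H² (k(H) = 4 + H*H = 4 + H²)
Y(q, c) = 2*q*(c + q) (Y(q, c) = (2*q)*(c + q) = 2*q*(c + q))
w = 103 (w = 108 - 5 = 103)
(Y(k(C(-2, 0)), 9) + w)² = (2*(4 + (2*(-2))²)*(9 + (4 + (2*(-2))²)) + 103)² = (2*(4 + (-4)²)*(9 + (4 + (-4)²)) + 103)² = (2*(4 + 16)*(9 + (4 + 16)) + 103)² = (2*20*(9 + 20) + 103)² = (2*20*29 + 103)² = (1160 + 103)² = 1263² = 1595169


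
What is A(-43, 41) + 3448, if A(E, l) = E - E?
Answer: 3448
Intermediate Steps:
A(E, l) = 0
A(-43, 41) + 3448 = 0 + 3448 = 3448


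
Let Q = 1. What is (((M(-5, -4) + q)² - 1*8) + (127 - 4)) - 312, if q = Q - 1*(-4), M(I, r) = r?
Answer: -196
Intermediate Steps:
q = 5 (q = 1 - 1*(-4) = 1 + 4 = 5)
(((M(-5, -4) + q)² - 1*8) + (127 - 4)) - 312 = (((-4 + 5)² - 1*8) + (127 - 4)) - 312 = ((1² - 8) + 123) - 312 = ((1 - 8) + 123) - 312 = (-7 + 123) - 312 = 116 - 312 = -196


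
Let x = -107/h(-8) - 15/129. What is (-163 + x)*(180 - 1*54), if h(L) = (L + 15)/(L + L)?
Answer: 441324/43 ≈ 10263.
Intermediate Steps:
h(L) = (15 + L)/(2*L) (h(L) = (15 + L)/((2*L)) = (15 + L)*(1/(2*L)) = (15 + L)/(2*L))
x = 73581/301 (x = -107*(-16/(15 - 8)) - 15/129 = -107/((1/2)*(-1/8)*7) - 15*1/129 = -107/(-7/16) - 5/43 = -107*(-16/7) - 5/43 = 1712/7 - 5/43 = 73581/301 ≈ 244.46)
(-163 + x)*(180 - 1*54) = (-163 + 73581/301)*(180 - 1*54) = 24518*(180 - 54)/301 = (24518/301)*126 = 441324/43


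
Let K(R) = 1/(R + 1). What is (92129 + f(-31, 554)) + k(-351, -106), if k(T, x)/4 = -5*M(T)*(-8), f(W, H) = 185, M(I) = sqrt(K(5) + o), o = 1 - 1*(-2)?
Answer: 92314 + 80*sqrt(114)/3 ≈ 92599.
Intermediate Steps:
o = 3 (o = 1 + 2 = 3)
K(R) = 1/(1 + R)
M(I) = sqrt(114)/6 (M(I) = sqrt(1/(1 + 5) + 3) = sqrt(1/6 + 3) = sqrt(19/6) = sqrt(114)/6)
k(T, x) = 80*sqrt(114)/3 (k(T, x) = 4*(-5*sqrt(114)/6*(-8)) = 4*(20*sqrt(114)/3) = 80*sqrt(114)/3)
(92129 + f(-31, 554)) + k(-351, -106) = (92129 + 185) + 80*sqrt(114)/3 = 92314 + 80*sqrt(114)/3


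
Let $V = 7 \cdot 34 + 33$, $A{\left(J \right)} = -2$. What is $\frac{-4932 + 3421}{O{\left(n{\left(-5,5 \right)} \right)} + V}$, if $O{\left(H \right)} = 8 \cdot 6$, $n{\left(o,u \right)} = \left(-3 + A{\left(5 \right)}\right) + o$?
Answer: $- \frac{1511}{319} \approx -4.7367$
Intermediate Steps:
$V = 271$ ($V = 238 + 33 = 271$)
$n{\left(o,u \right)} = -5 + o$ ($n{\left(o,u \right)} = \left(-3 - 2\right) + o = -5 + o$)
$O{\left(H \right)} = 48$
$\frac{-4932 + 3421}{O{\left(n{\left(-5,5 \right)} \right)} + V} = \frac{-4932 + 3421}{48 + 271} = - \frac{1511}{319}$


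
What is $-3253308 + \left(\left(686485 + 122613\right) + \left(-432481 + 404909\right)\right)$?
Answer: $-2471782$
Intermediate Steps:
$-3253308 + \left(\left(686485 + 122613\right) + \left(-432481 + 404909\right)\right) = -3253308 + \left(809098 - 27572\right) = -3253308 + 781526 = -2471782$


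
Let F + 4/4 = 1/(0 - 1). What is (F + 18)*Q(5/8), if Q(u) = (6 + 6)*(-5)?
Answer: -960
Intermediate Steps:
F = -2 (F = -1 + 1/(0 - 1) = -1 + 1/(-1) = -1 - 1 = -2)
Q(u) = -60 (Q(u) = 12*(-5) = -60)
(F + 18)*Q(5/8) = (-2 + 18)*(-60) = 16*(-60) = -960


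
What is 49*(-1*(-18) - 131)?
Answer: -5537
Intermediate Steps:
49*(-1*(-18) - 131) = 49*(18 - 131) = 49*(-113) = -5537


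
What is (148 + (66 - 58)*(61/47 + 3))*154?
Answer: 1320088/47 ≈ 28087.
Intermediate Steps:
(148 + (66 - 58)*(61/47 + 3))*154 = (148 + 8*(61*(1/47) + 3))*154 = (148 + 8*(61/47 + 3))*154 = (148 + 8*(202/47))*154 = (148 + 1616/47)*154 = (8572/47)*154 = 1320088/47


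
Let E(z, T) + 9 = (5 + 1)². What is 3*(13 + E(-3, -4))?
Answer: 120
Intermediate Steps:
E(z, T) = 27 (E(z, T) = -9 + (5 + 1)² = -9 + 6² = -9 + 36 = 27)
3*(13 + E(-3, -4)) = 3*(13 + 27) = 3*40 = 120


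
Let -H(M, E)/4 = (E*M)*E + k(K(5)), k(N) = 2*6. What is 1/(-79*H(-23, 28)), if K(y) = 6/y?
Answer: -1/5694320 ≈ -1.7561e-7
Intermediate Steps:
k(N) = 12
H(M, E) = -48 - 4*M*E² (H(M, E) = -4*((E*M)*E + 12) = -4*(M*E² + 12) = -4*(12 + M*E²) = -48 - 4*M*E²)
1/(-79*H(-23, 28)) = 1/(-79*(-48 - 4*(-23)*28²)) = 1/(-79*(-48 - 4*(-23)*784)) = 1/(-79*(-48 + 72128)) = 1/(-79*72080) = 1/(-5694320) = -1/5694320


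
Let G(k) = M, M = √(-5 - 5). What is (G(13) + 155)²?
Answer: (155 + I*√10)² ≈ 24015.0 + 980.31*I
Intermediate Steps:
M = I*√10 (M = √(-10) = I*√10 ≈ 3.1623*I)
G(k) = I*√10
(G(13) + 155)² = (I*√10 + 155)² = (155 + I*√10)²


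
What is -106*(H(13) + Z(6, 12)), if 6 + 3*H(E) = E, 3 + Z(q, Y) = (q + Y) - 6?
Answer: -3604/3 ≈ -1201.3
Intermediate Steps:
Z(q, Y) = -9 + Y + q (Z(q, Y) = -3 + ((q + Y) - 6) = -3 + ((Y + q) - 6) = -3 + (-6 + Y + q) = -9 + Y + q)
H(E) = -2 + E/3
-106*(H(13) + Z(6, 12)) = -106*((-2 + (1/3)*13) + (-9 + 12 + 6)) = -106*((-2 + 13/3) + 9) = -106*(7/3 + 9) = -106*34/3 = -3604/3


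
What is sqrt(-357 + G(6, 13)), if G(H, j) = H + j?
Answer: 13*I*sqrt(2) ≈ 18.385*I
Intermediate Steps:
sqrt(-357 + G(6, 13)) = sqrt(-357 + (6 + 13)) = sqrt(-357 + 19) = sqrt(-338) = 13*I*sqrt(2)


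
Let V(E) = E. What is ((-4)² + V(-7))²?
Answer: 81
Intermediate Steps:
((-4)² + V(-7))² = ((-4)² - 7)² = (16 - 7)² = 9² = 81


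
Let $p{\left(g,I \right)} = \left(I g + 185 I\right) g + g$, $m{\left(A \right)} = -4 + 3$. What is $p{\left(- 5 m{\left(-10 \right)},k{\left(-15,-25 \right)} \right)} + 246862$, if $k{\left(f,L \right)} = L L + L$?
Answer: $816867$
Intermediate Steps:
$m{\left(A \right)} = -1$
$k{\left(f,L \right)} = L + L^{2}$ ($k{\left(f,L \right)} = L^{2} + L = L + L^{2}$)
$p{\left(g,I \right)} = g + g \left(185 I + I g\right)$ ($p{\left(g,I \right)} = \left(185 I + I g\right) g + g = g \left(185 I + I g\right) + g = g + g \left(185 I + I g\right)$)
$p{\left(- 5 m{\left(-10 \right)},k{\left(-15,-25 \right)} \right)} + 246862 = \left(-5\right) \left(-1\right) \left(1 + 185 \left(- 25 \left(1 - 25\right)\right) + - 25 \left(1 - 25\right) \left(\left(-5\right) \left(-1\right)\right)\right) + 246862 = 5 \left(1 + 185 \left(\left(-25\right) \left(-24\right)\right) + \left(-25\right) \left(-24\right) 5\right) + 246862 = 5 \left(1 + 185 \cdot 600 + 600 \cdot 5\right) + 246862 = 5 \left(1 + 111000 + 3000\right) + 246862 = 5 \cdot 114001 + 246862 = 570005 + 246862 = 816867$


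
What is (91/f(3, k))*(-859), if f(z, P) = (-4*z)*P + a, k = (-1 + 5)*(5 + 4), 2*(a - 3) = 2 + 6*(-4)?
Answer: 78169/440 ≈ 177.66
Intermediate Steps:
a = -8 (a = 3 + (2 + 6*(-4))/2 = 3 + (2 - 24)/2 = 3 + (1/2)*(-22) = 3 - 11 = -8)
k = 36 (k = 4*9 = 36)
f(z, P) = -8 - 4*P*z (f(z, P) = (-4*z)*P - 8 = -4*P*z - 8 = -8 - 4*P*z)
(91/f(3, k))*(-859) = (91/(-8 - 4*36*3))*(-859) = (91/(-8 - 432))*(-859) = (91/(-440))*(-859) = (91*(-1/440))*(-859) = -91/440*(-859) = 78169/440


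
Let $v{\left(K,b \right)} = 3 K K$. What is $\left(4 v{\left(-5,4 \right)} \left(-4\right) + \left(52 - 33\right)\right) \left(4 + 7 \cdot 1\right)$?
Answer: $-12991$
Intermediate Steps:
$v{\left(K,b \right)} = 3 K^{2}$
$\left(4 v{\left(-5,4 \right)} \left(-4\right) + \left(52 - 33\right)\right) \left(4 + 7 \cdot 1\right) = \left(4 \cdot 3 \left(-5\right)^{2} \left(-4\right) + \left(52 - 33\right)\right) \left(4 + 7 \cdot 1\right) = \left(4 \cdot 3 \cdot 25 \left(-4\right) + \left(52 - 33\right)\right) \left(4 + 7\right) = \left(4 \cdot 75 \left(-4\right) + 19\right) 11 = \left(300 \left(-4\right) + 19\right) 11 = \left(-1200 + 19\right) 11 = \left(-1181\right) 11 = -12991$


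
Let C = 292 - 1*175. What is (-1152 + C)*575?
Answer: -595125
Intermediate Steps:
C = 117 (C = 292 - 175 = 117)
(-1152 + C)*575 = (-1152 + 117)*575 = -1035*575 = -595125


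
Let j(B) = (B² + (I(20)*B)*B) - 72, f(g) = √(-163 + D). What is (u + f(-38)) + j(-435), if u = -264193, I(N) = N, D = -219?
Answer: 3709460 + I*√382 ≈ 3.7095e+6 + 19.545*I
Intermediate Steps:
f(g) = I*√382 (f(g) = √(-163 - 219) = √(-382) = I*√382)
j(B) = -72 + 21*B² (j(B) = (B² + (20*B)*B) - 72 = (B² + 20*B²) - 72 = 21*B² - 72 = -72 + 21*B²)
(u + f(-38)) + j(-435) = (-264193 + I*√382) + (-72 + 21*(-435)²) = (-264193 + I*√382) + (-72 + 21*189225) = (-264193 + I*√382) + (-72 + 3973725) = (-264193 + I*√382) + 3973653 = 3709460 + I*√382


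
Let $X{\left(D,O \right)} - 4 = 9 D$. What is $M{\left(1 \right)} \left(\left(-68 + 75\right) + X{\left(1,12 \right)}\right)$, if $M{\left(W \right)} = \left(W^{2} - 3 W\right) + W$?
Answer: $-20$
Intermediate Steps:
$X{\left(D,O \right)} = 4 + 9 D$
$M{\left(W \right)} = W^{2} - 2 W$
$M{\left(1 \right)} \left(\left(-68 + 75\right) + X{\left(1,12 \right)}\right) = 1 \left(-2 + 1\right) \left(\left(-68 + 75\right) + \left(4 + 9 \cdot 1\right)\right) = 1 \left(-1\right) \left(7 + \left(4 + 9\right)\right) = - (7 + 13) = \left(-1\right) 20 = -20$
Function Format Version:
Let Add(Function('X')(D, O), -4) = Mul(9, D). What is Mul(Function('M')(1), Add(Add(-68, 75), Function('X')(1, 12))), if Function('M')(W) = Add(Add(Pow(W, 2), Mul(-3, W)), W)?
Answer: -20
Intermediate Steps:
Function('X')(D, O) = Add(4, Mul(9, D))
Function('M')(W) = Add(Pow(W, 2), Mul(-2, W))
Mul(Function('M')(1), Add(Add(-68, 75), Function('X')(1, 12))) = Mul(Mul(1, Add(-2, 1)), Add(Add(-68, 75), Add(4, Mul(9, 1)))) = Mul(Mul(1, -1), Add(7, Add(4, 9))) = Mul(-1, Add(7, 13)) = Mul(-1, 20) = -20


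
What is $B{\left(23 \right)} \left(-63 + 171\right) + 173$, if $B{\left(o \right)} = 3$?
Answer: $497$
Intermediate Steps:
$B{\left(23 \right)} \left(-63 + 171\right) + 173 = 3 \left(-63 + 171\right) + 173 = 3 \cdot 108 + 173 = 324 + 173 = 497$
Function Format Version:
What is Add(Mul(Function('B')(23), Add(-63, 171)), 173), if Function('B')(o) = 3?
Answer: 497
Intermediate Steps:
Add(Mul(Function('B')(23), Add(-63, 171)), 173) = Add(Mul(3, Add(-63, 171)), 173) = Add(Mul(3, 108), 173) = Add(324, 173) = 497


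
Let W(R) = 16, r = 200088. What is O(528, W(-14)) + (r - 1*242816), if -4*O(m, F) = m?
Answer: -42860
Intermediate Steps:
O(m, F) = -m/4
O(528, W(-14)) + (r - 1*242816) = -1/4*528 + (200088 - 1*242816) = -132 + (200088 - 242816) = -132 - 42728 = -42860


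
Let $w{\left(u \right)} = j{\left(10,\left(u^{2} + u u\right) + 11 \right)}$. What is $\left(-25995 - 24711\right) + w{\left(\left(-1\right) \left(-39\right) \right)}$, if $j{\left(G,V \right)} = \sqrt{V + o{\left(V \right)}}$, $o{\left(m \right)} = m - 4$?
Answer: $-50706 + 3 \sqrt{678} \approx -50628.0$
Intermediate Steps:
$o{\left(m \right)} = -4 + m$
$j{\left(G,V \right)} = \sqrt{-4 + 2 V}$ ($j{\left(G,V \right)} = \sqrt{V + \left(-4 + V\right)} = \sqrt{-4 + 2 V}$)
$w{\left(u \right)} = \sqrt{18 + 4 u^{2}}$ ($w{\left(u \right)} = \sqrt{-4 + 2 \left(\left(u^{2} + u u\right) + 11\right)} = \sqrt{-4 + 2 \left(\left(u^{2} + u^{2}\right) + 11\right)} = \sqrt{-4 + 2 \left(2 u^{2} + 11\right)} = \sqrt{-4 + 2 \left(11 + 2 u^{2}\right)} = \sqrt{-4 + \left(22 + 4 u^{2}\right)} = \sqrt{18 + 4 u^{2}}$)
$\left(-25995 - 24711\right) + w{\left(\left(-1\right) \left(-39\right) \right)} = \left(-25995 - 24711\right) + \sqrt{18 + 4 \left(\left(-1\right) \left(-39\right)\right)^{2}} = -50706 + \sqrt{18 + 4 \cdot 39^{2}} = -50706 + \sqrt{18 + 4 \cdot 1521} = -50706 + \sqrt{18 + 6084} = -50706 + \sqrt{6102} = -50706 + 3 \sqrt{678}$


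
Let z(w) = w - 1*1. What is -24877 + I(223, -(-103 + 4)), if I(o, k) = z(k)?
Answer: -24779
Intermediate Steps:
z(w) = -1 + w (z(w) = w - 1 = -1 + w)
I(o, k) = -1 + k
-24877 + I(223, -(-103 + 4)) = -24877 + (-1 - (-103 + 4)) = -24877 + (-1 - 1*(-99)) = -24877 + (-1 + 99) = -24877 + 98 = -24779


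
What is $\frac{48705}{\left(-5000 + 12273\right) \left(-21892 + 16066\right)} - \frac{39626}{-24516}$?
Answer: $\frac{69910773082}{43283506707} \approx 1.6152$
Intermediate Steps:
$\frac{48705}{\left(-5000 + 12273\right) \left(-21892 + 16066\right)} - \frac{39626}{-24516} = \frac{48705}{7273 \left(-5826\right)} - - \frac{19813}{12258} = \frac{48705}{-42372498} + \frac{19813}{12258} = 48705 \left(- \frac{1}{42372498}\right) + \frac{19813}{12258} = - \frac{16235}{14124166} + \frac{19813}{12258} = \frac{69910773082}{43283506707}$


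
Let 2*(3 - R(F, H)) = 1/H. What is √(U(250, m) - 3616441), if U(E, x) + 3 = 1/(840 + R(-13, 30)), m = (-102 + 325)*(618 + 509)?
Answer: 38*I*√6407004490906/50579 ≈ 1901.7*I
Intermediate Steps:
R(F, H) = 3 - 1/(2*H)
m = 251321 (m = 223*1127 = 251321)
U(E, x) = -151677/50579 (U(E, x) = -3 + 1/(840 + (3 - ½/30)) = -3 + 1/(840 + (3 - ½*1/30)) = -3 + 1/(840 + (3 - 1/60)) = -3 + 1/(840 + 179/60) = -3 + 1/(50579/60) = -3 + 60/50579 = -151677/50579)
√(U(250, m) - 3616441) = √(-151677/50579 - 3616441) = √(-182916121016/50579) = 38*I*√6407004490906/50579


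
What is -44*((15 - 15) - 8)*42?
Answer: 14784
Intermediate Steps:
-44*((15 - 15) - 8)*42 = -44*(0 - 8)*42 = -44*(-8)*42 = 352*42 = 14784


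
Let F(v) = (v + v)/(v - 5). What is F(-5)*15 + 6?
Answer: 21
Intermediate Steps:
F(v) = 2*v/(-5 + v) (F(v) = (2*v)/(-5 + v) = 2*v/(-5 + v))
F(-5)*15 + 6 = (2*(-5)/(-5 - 5))*15 + 6 = (2*(-5)/(-10))*15 + 6 = (2*(-5)*(-⅒))*15 + 6 = 1*15 + 6 = 15 + 6 = 21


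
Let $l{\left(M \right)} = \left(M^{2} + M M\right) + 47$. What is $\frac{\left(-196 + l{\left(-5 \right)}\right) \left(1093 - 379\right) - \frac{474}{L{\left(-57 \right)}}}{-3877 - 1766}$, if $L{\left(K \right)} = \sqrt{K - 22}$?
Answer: $\frac{238}{19} - \frac{2 i \sqrt{79}}{1881} \approx 12.526 - 0.0094505 i$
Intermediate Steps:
$l{\left(M \right)} = 47 + 2 M^{2}$ ($l{\left(M \right)} = \left(M^{2} + M^{2}\right) + 47 = 2 M^{2} + 47 = 47 + 2 M^{2}$)
$L{\left(K \right)} = \sqrt{-22 + K}$
$\frac{\left(-196 + l{\left(-5 \right)}\right) \left(1093 - 379\right) - \frac{474}{L{\left(-57 \right)}}}{-3877 - 1766} = \frac{\left(-196 + \left(47 + 2 \left(-5\right)^{2}\right)\right) \left(1093 - 379\right) - \frac{474}{\sqrt{-22 - 57}}}{-3877 - 1766} = \frac{\left(-196 + \left(47 + 2 \cdot 25\right)\right) 714 - \frac{474}{\sqrt{-79}}}{-5643} = \left(\left(-196 + \left(47 + 50\right)\right) 714 - \frac{474}{i \sqrt{79}}\right) \left(- \frac{1}{5643}\right) = \left(\left(-196 + 97\right) 714 - 474 \left(- \frac{i \sqrt{79}}{79}\right)\right) \left(- \frac{1}{5643}\right) = \left(\left(-99\right) 714 + 6 i \sqrt{79}\right) \left(- \frac{1}{5643}\right) = \left(-70686 + 6 i \sqrt{79}\right) \left(- \frac{1}{5643}\right) = \frac{238}{19} - \frac{2 i \sqrt{79}}{1881}$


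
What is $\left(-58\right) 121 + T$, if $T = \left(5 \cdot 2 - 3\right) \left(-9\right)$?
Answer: $-7081$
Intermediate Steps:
$T = -63$ ($T = \left(10 - 3\right) \left(-9\right) = 7 \left(-9\right) = -63$)
$\left(-58\right) 121 + T = \left(-58\right) 121 - 63 = -7018 - 63 = -7081$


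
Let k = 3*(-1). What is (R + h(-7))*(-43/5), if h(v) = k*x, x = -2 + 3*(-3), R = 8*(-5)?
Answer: 301/5 ≈ 60.200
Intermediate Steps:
R = -40
k = -3
x = -11 (x = -2 - 9 = -11)
h(v) = 33 (h(v) = -3*(-11) = 33)
(R + h(-7))*(-43/5) = (-40 + 33)*(-43/5) = -(-301)/5 = -7*(-43/5) = 301/5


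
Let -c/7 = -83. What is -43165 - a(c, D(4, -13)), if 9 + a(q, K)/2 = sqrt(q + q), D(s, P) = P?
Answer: -43147 - 2*sqrt(1162) ≈ -43215.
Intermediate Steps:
c = 581 (c = -7*(-83) = 581)
a(q, K) = -18 + 2*sqrt(2)*sqrt(q) (a(q, K) = -18 + 2*sqrt(q + q) = -18 + 2*sqrt(2*q) = -18 + 2*(sqrt(2)*sqrt(q)) = -18 + 2*sqrt(2)*sqrt(q))
-43165 - a(c, D(4, -13)) = -43165 - (-18 + 2*sqrt(2)*sqrt(581)) = -43165 - (-18 + 2*sqrt(1162)) = -43165 + (18 - 2*sqrt(1162)) = -43147 - 2*sqrt(1162)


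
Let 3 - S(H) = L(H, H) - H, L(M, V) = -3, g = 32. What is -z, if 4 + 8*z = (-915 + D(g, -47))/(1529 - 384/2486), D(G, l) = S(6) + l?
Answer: 878227/1520284 ≈ 0.57767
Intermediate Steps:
S(H) = 6 + H (S(H) = 3 - (-3 - H) = 3 + (3 + H) = 6 + H)
D(G, l) = 12 + l (D(G, l) = (6 + 6) + l = 12 + l)
z = -878227/1520284 (z = -½ + ((-915 + (12 - 47))/(1529 - 384/2486))/8 = -½ + ((-915 - 35)/(1529 - 384*1/2486))/8 = -½ + (-950/(1529 - 192/1243))/8 = -½ + (-950/1900355/1243)/8 = -½ + (-950*1243/1900355)/8 = -½ + (⅛)*(-236170/380071) = -½ - 118085/1520284 = -878227/1520284 ≈ -0.57767)
-z = -1*(-878227/1520284) = 878227/1520284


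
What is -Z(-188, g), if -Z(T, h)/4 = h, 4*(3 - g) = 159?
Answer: -147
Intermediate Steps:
g = -147/4 (g = 3 - ¼*159 = 3 - 159/4 = -147/4 ≈ -36.750)
Z(T, h) = -4*h
-Z(-188, g) = -(-4)*(-147)/4 = -1*147 = -147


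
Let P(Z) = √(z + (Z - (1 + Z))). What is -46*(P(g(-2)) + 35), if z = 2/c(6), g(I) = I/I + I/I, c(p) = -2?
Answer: -1610 - 46*I*√2 ≈ -1610.0 - 65.054*I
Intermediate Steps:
g(I) = 2 (g(I) = 1 + 1 = 2)
z = -1 (z = 2/(-2) = 2*(-½) = -1)
P(Z) = I*√2 (P(Z) = √(-1 + (Z - (1 + Z))) = √(-1 + (Z + (-1 - Z))) = √(-1 - 1) = √(-2) = I*√2)
-46*(P(g(-2)) + 35) = -46*(I*√2 + 35) = -46*(35 + I*√2) = -1610 - 46*I*√2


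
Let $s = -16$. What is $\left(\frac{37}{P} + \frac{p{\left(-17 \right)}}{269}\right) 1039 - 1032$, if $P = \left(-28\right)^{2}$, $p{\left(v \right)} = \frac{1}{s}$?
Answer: $- \frac{12959651}{13181} \approx -983.21$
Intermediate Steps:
$p{\left(v \right)} = - \frac{1}{16}$ ($p{\left(v \right)} = \frac{1}{-16} = - \frac{1}{16}$)
$P = 784$
$\left(\frac{37}{P} + \frac{p{\left(-17 \right)}}{269}\right) 1039 - 1032 = \left(\frac{37}{784} - \frac{1}{16 \cdot 269}\right) 1039 - 1032 = \left(37 \cdot \frac{1}{784} - \frac{1}{4304}\right) 1039 - 1032 = \left(\frac{37}{784} - \frac{1}{4304}\right) 1039 - 1032 = \frac{619}{13181} \cdot 1039 - 1032 = \frac{643141}{13181} - 1032 = - \frac{12959651}{13181}$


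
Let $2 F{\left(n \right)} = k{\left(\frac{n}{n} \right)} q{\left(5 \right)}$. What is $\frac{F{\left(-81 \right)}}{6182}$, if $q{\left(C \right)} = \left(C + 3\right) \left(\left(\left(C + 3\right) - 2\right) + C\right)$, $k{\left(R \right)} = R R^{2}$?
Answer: $\frac{2}{281} \approx 0.0071174$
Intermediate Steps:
$k{\left(R \right)} = R^{3}$
$q{\left(C \right)} = \left(1 + 2 C\right) \left(3 + C\right)$ ($q{\left(C \right)} = \left(3 + C\right) \left(\left(\left(3 + C\right) - 2\right) + C\right) = \left(3 + C\right) \left(\left(1 + C\right) + C\right) = \left(3 + C\right) \left(1 + 2 C\right) = \left(1 + 2 C\right) \left(3 + C\right)$)
$F{\left(n \right)} = 44$ ($F{\left(n \right)} = \frac{\left(\frac{n}{n}\right)^{3} \left(3 + 2 \cdot 5^{2} + 7 \cdot 5\right)}{2} = \frac{1^{3} \left(3 + 2 \cdot 25 + 35\right)}{2} = \frac{1 \left(3 + 50 + 35\right)}{2} = \frac{1 \cdot 88}{2} = \frac{1}{2} \cdot 88 = 44$)
$\frac{F{\left(-81 \right)}}{6182} = \frac{44}{6182} = 44 \cdot \frac{1}{6182} = \frac{2}{281}$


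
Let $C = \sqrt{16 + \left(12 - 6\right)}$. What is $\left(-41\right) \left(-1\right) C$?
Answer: $41 \sqrt{22} \approx 192.31$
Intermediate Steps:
$C = \sqrt{22}$ ($C = \sqrt{16 + 6} = \sqrt{22} \approx 4.6904$)
$\left(-41\right) \left(-1\right) C = \left(-41\right) \left(-1\right) \sqrt{22} = 41 \sqrt{22}$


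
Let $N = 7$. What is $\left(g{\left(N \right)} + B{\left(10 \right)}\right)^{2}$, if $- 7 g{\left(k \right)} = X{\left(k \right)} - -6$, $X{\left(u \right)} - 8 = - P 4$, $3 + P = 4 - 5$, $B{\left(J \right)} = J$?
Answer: $\frac{1600}{49} \approx 32.653$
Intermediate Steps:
$P = -4$ ($P = -3 + \left(4 - 5\right) = -3 - 1 = -4$)
$X{\left(u \right)} = 24$ ($X{\left(u \right)} = 8 + \left(-1\right) \left(-4\right) 4 = 8 + 4 \cdot 4 = 8 + 16 = 24$)
$g{\left(k \right)} = - \frac{30}{7}$ ($g{\left(k \right)} = - \frac{24 - -6}{7} = - \frac{24 + 6}{7} = \left(- \frac{1}{7}\right) 30 = - \frac{30}{7}$)
$\left(g{\left(N \right)} + B{\left(10 \right)}\right)^{2} = \left(- \frac{30}{7} + 10\right)^{2} = \left(\frac{40}{7}\right)^{2} = \frac{1600}{49}$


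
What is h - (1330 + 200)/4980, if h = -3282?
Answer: -544863/166 ≈ -3282.3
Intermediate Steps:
h - (1330 + 200)/4980 = -3282 - (1330 + 200)/4980 = -3282 - 1530/4980 = -3282 - 1*51/166 = -3282 - 51/166 = -544863/166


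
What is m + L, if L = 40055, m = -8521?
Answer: 31534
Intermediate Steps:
m + L = -8521 + 40055 = 31534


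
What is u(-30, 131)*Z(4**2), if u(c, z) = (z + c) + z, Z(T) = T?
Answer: 3712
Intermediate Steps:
u(c, z) = c + 2*z (u(c, z) = (c + z) + z = c + 2*z)
u(-30, 131)*Z(4**2) = (-30 + 2*131)*4**2 = (-30 + 262)*16 = 232*16 = 3712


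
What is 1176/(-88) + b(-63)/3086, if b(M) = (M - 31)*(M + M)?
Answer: -161679/16973 ≈ -9.5257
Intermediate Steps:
b(M) = 2*M*(-31 + M) (b(M) = (-31 + M)*(2*M) = 2*M*(-31 + M))
1176/(-88) + b(-63)/3086 = 1176/(-88) + (2*(-63)*(-31 - 63))/3086 = 1176*(-1/88) + (2*(-63)*(-94))*(1/3086) = -147/11 + 11844*(1/3086) = -147/11 + 5922/1543 = -161679/16973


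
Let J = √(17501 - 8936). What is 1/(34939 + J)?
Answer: 34939/1220725156 - √8565/1220725156 ≈ 2.8546e-5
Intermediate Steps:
J = √8565 ≈ 92.547
1/(34939 + J) = 1/(34939 + √8565)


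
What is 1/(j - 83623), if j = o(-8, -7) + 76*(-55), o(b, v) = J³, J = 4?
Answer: -1/87739 ≈ -1.1397e-5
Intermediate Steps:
o(b, v) = 64 (o(b, v) = 4³ = 64)
j = -4116 (j = 64 + 76*(-55) = 64 - 4180 = -4116)
1/(j - 83623) = 1/(-4116 - 83623) = 1/(-87739) = -1/87739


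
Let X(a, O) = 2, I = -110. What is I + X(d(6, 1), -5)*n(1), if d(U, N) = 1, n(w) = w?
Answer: -108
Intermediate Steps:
I + X(d(6, 1), -5)*n(1) = -110 + 2*1 = -110 + 2 = -108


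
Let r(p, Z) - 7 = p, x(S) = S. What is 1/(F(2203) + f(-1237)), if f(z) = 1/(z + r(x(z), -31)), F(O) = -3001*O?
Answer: -2467/16309837802 ≈ -1.5126e-7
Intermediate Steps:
r(p, Z) = 7 + p
f(z) = 1/(7 + 2*z) (f(z) = 1/(z + (7 + z)) = 1/(7 + 2*z))
1/(F(2203) + f(-1237)) = 1/(-3001*2203 + 1/(7 + 2*(-1237))) = 1/(-6611203 + 1/(7 - 2474)) = 1/(-6611203 + 1/(-2467)) = 1/(-6611203 - 1/2467) = 1/(-16309837802/2467) = -2467/16309837802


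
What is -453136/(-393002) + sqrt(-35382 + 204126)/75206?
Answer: 226568/196501 + sqrt(42186)/37603 ≈ 1.1585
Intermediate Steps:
-453136/(-393002) + sqrt(-35382 + 204126)/75206 = -453136*(-1/393002) + sqrt(168744)*(1/75206) = 226568/196501 + (2*sqrt(42186))*(1/75206) = 226568/196501 + sqrt(42186)/37603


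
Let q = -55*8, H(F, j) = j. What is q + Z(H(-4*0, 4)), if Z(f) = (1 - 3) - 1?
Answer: -443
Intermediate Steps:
q = -440
Z(f) = -3 (Z(f) = -2 - 1 = -3)
q + Z(H(-4*0, 4)) = -440 - 3 = -443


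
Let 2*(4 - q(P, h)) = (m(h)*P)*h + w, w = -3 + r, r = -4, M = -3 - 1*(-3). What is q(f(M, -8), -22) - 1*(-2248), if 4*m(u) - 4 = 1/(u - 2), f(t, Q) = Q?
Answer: 26021/12 ≈ 2168.4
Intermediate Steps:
M = 0 (M = -3 + 3 = 0)
m(u) = 1 + 1/(4*(-2 + u)) (m(u) = 1 + 1/(4*(u - 2)) = 1 + 1/(4*(-2 + u)))
w = -7 (w = -3 - 4 = -7)
q(P, h) = 15/2 - P*h*(-7/4 + h)/(2*(-2 + h)) (q(P, h) = 4 - ((((-7/4 + h)/(-2 + h))*P)*h - 7)/2 = 4 - ((P*(-7/4 + h)/(-2 + h))*h - 7)/2 = 4 - (P*h*(-7/4 + h)/(-2 + h) - 7)/2 = 4 - (-7 + P*h*(-7/4 + h)/(-2 + h))/2 = 4 + (7/2 - P*h*(-7/4 + h)/(2*(-2 + h))) = 15/2 - P*h*(-7/4 + h)/(2*(-2 + h)))
q(f(M, -8), -22) - 1*(-2248) = (-120 + 60*(-22) - 1*(-8)*(-22)*(-7 + 4*(-22)))/(8*(-2 - 22)) - 1*(-2248) = (⅛)*(-120 - 1320 - 1*(-8)*(-22)*(-7 - 88))/(-24) + 2248 = (⅛)*(-1/24)*(-120 - 1320 - 1*(-8)*(-22)*(-95)) + 2248 = (⅛)*(-1/24)*(-120 - 1320 + 16720) + 2248 = (⅛)*(-1/24)*15280 + 2248 = -955/12 + 2248 = 26021/12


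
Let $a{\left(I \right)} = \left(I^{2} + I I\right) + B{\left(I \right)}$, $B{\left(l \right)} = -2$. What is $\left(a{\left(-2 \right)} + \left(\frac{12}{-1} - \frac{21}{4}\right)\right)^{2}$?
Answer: $\frac{2025}{16} \approx 126.56$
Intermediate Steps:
$a{\left(I \right)} = -2 + 2 I^{2}$ ($a{\left(I \right)} = \left(I^{2} + I I\right) - 2 = \left(I^{2} + I^{2}\right) - 2 = 2 I^{2} - 2 = -2 + 2 I^{2}$)
$\left(a{\left(-2 \right)} + \left(\frac{12}{-1} - \frac{21}{4}\right)\right)^{2} = \left(\left(-2 + 2 \left(-2\right)^{2}\right) + \left(\frac{12}{-1} - \frac{21}{4}\right)\right)^{2} = \left(\left(-2 + 2 \cdot 4\right) + \left(12 \left(-1\right) - \frac{21}{4}\right)\right)^{2} = \left(\left(-2 + 8\right) - \frac{69}{4}\right)^{2} = \left(6 - \frac{69}{4}\right)^{2} = \left(- \frac{45}{4}\right)^{2} = \frac{2025}{16}$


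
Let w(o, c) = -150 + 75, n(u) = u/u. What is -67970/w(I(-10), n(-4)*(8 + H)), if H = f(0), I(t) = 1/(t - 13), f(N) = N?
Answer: 13594/15 ≈ 906.27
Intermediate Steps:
n(u) = 1
I(t) = 1/(-13 + t)
H = 0
w(o, c) = -75
-67970/w(I(-10), n(-4)*(8 + H)) = -67970/(-75) = -67970*(-1/75) = 13594/15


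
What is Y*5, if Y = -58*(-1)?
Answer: 290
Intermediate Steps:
Y = 58
Y*5 = 58*5 = 290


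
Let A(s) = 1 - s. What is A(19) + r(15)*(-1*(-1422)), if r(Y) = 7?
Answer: 9936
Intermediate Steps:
A(19) + r(15)*(-1*(-1422)) = (1 - 1*19) + 7*(-1*(-1422)) = (1 - 19) + 7*1422 = -18 + 9954 = 9936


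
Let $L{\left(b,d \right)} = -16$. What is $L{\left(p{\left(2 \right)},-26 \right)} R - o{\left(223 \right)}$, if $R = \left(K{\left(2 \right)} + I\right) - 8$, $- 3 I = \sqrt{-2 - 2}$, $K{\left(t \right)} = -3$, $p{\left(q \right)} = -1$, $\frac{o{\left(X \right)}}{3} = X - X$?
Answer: $176 + \frac{32 i}{3} \approx 176.0 + 10.667 i$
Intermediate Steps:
$o{\left(X \right)} = 0$ ($o{\left(X \right)} = 3 \left(X - X\right) = 3 \cdot 0 = 0$)
$I = - \frac{2 i}{3}$ ($I = - \frac{\sqrt{-2 - 2}}{3} = - \frac{\sqrt{-4}}{3} = - \frac{2 i}{3} \approx - 0.66667 i$)
$R = -11 - \frac{2 i}{3}$ ($R = \left(-3 - \frac{2 i}{3}\right) - 8 = -11 - \frac{2 i}{3} \approx -11.0 - 0.66667 i$)
$L{\left(p{\left(2 \right)},-26 \right)} R - o{\left(223 \right)} = - 16 \left(-11 - \frac{2 i}{3}\right) - 0 = \left(176 + \frac{32 i}{3}\right) + 0 = 176 + \frac{32 i}{3}$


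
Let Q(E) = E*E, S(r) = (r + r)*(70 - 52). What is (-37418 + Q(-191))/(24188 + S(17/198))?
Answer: -10307/266102 ≈ -0.038733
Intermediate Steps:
S(r) = 36*r (S(r) = (2*r)*18 = 36*r)
Q(E) = E²
(-37418 + Q(-191))/(24188 + S(17/198)) = (-37418 + (-191)²)/(24188 + 36*(17/198)) = (-37418 + 36481)/(24188 + 36*(17*(1/198))) = -937/(24188 + 36*(17/198)) = -937/(24188 + 34/11) = -937/266102/11 = -937*11/266102 = -10307/266102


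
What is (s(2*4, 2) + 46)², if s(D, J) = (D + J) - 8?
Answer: 2304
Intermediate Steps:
s(D, J) = -8 + D + J
(s(2*4, 2) + 46)² = ((-8 + 2*4 + 2) + 46)² = ((-8 + 8 + 2) + 46)² = (2 + 46)² = 48² = 2304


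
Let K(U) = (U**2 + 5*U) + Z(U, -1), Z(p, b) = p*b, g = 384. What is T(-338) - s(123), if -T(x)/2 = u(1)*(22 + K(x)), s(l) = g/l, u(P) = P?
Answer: -9259076/41 ≈ -2.2583e+5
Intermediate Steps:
Z(p, b) = b*p
K(U) = U**2 + 4*U (K(U) = (U**2 + 5*U) - U = U**2 + 4*U)
s(l) = 384/l
T(x) = -44 - 2*x*(4 + x) (T(x) = -2*(22 + x*(4 + x)) = -44 - 2*x*(4 + x))
T(-338) - s(123) = (-44 - 8*(-338) - 2*(-338)**2) - 384/123 = (-44 + 2704 - 2*114244) - 384/123 = (-44 + 2704 - 228488) - 1*128/41 = -225828 - 128/41 = -9259076/41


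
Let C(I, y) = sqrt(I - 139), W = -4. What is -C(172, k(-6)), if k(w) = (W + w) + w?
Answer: -sqrt(33) ≈ -5.7446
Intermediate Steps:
k(w) = -4 + 2*w (k(w) = (-4 + w) + w = -4 + 2*w)
C(I, y) = sqrt(-139 + I)
-C(172, k(-6)) = -sqrt(-139 + 172) = -sqrt(33)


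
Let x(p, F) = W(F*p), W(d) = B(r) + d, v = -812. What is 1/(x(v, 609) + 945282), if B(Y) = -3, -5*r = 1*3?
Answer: 1/450771 ≈ 2.2184e-6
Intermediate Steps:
r = -⅗ (r = -3/5 = -⅕*3 = -⅗ ≈ -0.60000)
W(d) = -3 + d
x(p, F) = -3 + F*p
1/(x(v, 609) + 945282) = 1/((-3 + 609*(-812)) + 945282) = 1/((-3 - 494508) + 945282) = 1/(-494511 + 945282) = 1/450771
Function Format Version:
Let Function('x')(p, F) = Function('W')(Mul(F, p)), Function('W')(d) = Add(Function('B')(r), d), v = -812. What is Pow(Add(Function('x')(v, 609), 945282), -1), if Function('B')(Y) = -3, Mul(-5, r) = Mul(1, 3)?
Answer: Rational(1, 450771) ≈ 2.2184e-6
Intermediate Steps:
r = Rational(-3, 5) (r = Mul(Rational(-1, 5), Mul(1, 3)) = Mul(Rational(-1, 5), 3) = Rational(-3, 5) ≈ -0.60000)
Function('W')(d) = Add(-3, d)
Function('x')(p, F) = Add(-3, Mul(F, p))
Pow(Add(Function('x')(v, 609), 945282), -1) = Pow(Add(Add(-3, Mul(609, -812)), 945282), -1) = Pow(Add(Add(-3, -494508), 945282), -1) = Pow(Add(-494511, 945282), -1) = Pow(450771, -1) = Rational(1, 450771)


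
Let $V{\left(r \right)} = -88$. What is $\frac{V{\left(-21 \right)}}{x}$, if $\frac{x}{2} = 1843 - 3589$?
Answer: $\frac{22}{873} \approx 0.0252$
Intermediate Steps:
$x = -3492$ ($x = 2 \left(1843 - 3589\right) = 2 \left(-1746\right) = -3492$)
$\frac{V{\left(-21 \right)}}{x} = - \frac{88}{-3492} = \left(-88\right) \left(- \frac{1}{3492}\right) = \frac{22}{873}$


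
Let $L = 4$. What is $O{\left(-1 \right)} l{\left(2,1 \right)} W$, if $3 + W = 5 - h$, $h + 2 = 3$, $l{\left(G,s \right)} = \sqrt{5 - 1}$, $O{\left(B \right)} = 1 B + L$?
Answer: $6$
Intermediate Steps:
$O{\left(B \right)} = 4 + B$ ($O{\left(B \right)} = 1 B + 4 = B + 4 = 4 + B$)
$l{\left(G,s \right)} = 2$ ($l{\left(G,s \right)} = \sqrt{4} = 2$)
$h = 1$ ($h = -2 + 3 = 1$)
$W = 1$ ($W = -3 + \left(5 - 1\right) = -3 + 4 = 1$)
$O{\left(-1 \right)} l{\left(2,1 \right)} W = \left(4 - 1\right) 2 \cdot 1 = 3 \cdot 2 \cdot 1 = 6 \cdot 1 = 6$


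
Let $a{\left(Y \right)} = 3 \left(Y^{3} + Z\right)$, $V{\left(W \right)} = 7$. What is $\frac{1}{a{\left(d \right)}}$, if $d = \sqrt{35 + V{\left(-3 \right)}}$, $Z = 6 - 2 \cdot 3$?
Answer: $\frac{\sqrt{42}}{5292} \approx 0.0012246$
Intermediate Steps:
$Z = 0$ ($Z = 6 - 6 = 0$)
$d = \sqrt{42}$ ($d = \sqrt{35 + 7} = \sqrt{42} \approx 6.4807$)
$a{\left(Y \right)} = 3 Y^{3}$ ($a{\left(Y \right)} = 3 \left(Y^{3} + 0\right) = 3 Y^{3}$)
$\frac{1}{a{\left(d \right)}} = \frac{1}{3 \left(\sqrt{42}\right)^{3}} = \frac{1}{3 \cdot 42 \sqrt{42}} = \frac{1}{126 \sqrt{42}} = \frac{\sqrt{42}}{5292}$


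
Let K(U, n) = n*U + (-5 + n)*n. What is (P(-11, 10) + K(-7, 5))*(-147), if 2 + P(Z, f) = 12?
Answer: 3675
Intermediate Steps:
P(Z, f) = 10 (P(Z, f) = -2 + 12 = 10)
K(U, n) = U*n + n*(-5 + n)
(P(-11, 10) + K(-7, 5))*(-147) = (10 + 5*(-5 - 7 + 5))*(-147) = (10 + 5*(-7))*(-147) = (10 - 35)*(-147) = -25*(-147) = 3675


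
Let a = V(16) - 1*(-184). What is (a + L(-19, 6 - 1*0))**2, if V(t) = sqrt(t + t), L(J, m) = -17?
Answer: 27921 + 1336*sqrt(2) ≈ 29810.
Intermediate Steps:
V(t) = sqrt(2)*sqrt(t) (V(t) = sqrt(2*t) = sqrt(2)*sqrt(t))
a = 184 + 4*sqrt(2) (a = sqrt(2)*sqrt(16) - 1*(-184) = sqrt(2)*4 + 184 = 4*sqrt(2) + 184 = 184 + 4*sqrt(2) ≈ 189.66)
(a + L(-19, 6 - 1*0))**2 = ((184 + 4*sqrt(2)) - 17)**2 = (167 + 4*sqrt(2))**2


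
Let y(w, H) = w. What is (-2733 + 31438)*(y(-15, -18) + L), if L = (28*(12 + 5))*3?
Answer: 40560165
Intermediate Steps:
L = 1428 (L = (28*17)*3 = 476*3 = 1428)
(-2733 + 31438)*(y(-15, -18) + L) = (-2733 + 31438)*(-15 + 1428) = 28705*1413 = 40560165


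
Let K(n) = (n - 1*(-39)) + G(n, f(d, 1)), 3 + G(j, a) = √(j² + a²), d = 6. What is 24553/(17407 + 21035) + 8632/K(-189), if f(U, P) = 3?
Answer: 131970835/1223886 + 8632*√3970/4107 ≈ 240.26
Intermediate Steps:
G(j, a) = -3 + √(a² + j²) (G(j, a) = -3 + √(j² + a²) = -3 + √(a² + j²))
K(n) = 36 + n + √(9 + n²) (K(n) = (n - 1*(-39)) + (-3 + √(3² + n²)) = (n + 39) + (-3 + √(9 + n²)) = (39 + n) + (-3 + √(9 + n²)) = 36 + n + √(9 + n²))
24553/(17407 + 21035) + 8632/K(-189) = 24553/(17407 + 21035) + 8632/(36 - 189 + √(9 + (-189)²)) = 24553/38442 + 8632/(36 - 189 + √(9 + 35721)) = 24553*(1/38442) + 8632/(36 - 189 + √35730) = 571/894 + 8632/(36 - 189 + 3*√3970) = 571/894 + 8632/(-153 + 3*√3970)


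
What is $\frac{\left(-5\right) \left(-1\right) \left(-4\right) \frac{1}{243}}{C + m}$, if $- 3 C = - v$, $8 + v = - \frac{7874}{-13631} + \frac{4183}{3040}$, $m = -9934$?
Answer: $\frac{828764800}{100050631296327} \approx 8.2835 \cdot 10^{-6}$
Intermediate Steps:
$v = - \frac{250550487}{41438240}$ ($v = -8 + \left(- \frac{7874}{-13631} + \frac{4183}{3040}\right) = -8 + \left(\left(-7874\right) \left(- \frac{1}{13631}\right) + 4183 \cdot \frac{1}{3040}\right) = -8 + \left(\frac{7874}{13631} + \frac{4183}{3040}\right) = -8 + \frac{80955433}{41438240} = - \frac{250550487}{41438240} \approx -6.0464$)
$C = - \frac{83516829}{41438240}$ ($C = - \frac{\left(-1\right) \left(- \frac{250550487}{41438240}\right)}{3} = \left(- \frac{1}{3}\right) \frac{250550487}{41438240} = - \frac{83516829}{41438240} \approx -2.0155$)
$\frac{\left(-5\right) \left(-1\right) \left(-4\right) \frac{1}{243}}{C + m} = \frac{\left(-5\right) \left(-1\right) \left(-4\right) \frac{1}{243}}{- \frac{83516829}{41438240} - 9934} = \frac{5 \left(-4\right) \frac{1}{243}}{- \frac{411730992989}{41438240}} = - \frac{41438240 \left(\left(-20\right) \frac{1}{243}\right)}{411730992989} = \left(- \frac{41438240}{411730992989}\right) \left(- \frac{20}{243}\right) = \frac{828764800}{100050631296327}$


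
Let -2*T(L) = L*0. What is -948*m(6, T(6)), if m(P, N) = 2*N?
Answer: 0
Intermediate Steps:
T(L) = 0 (T(L) = -L*0/2 = -½*0 = 0)
-948*m(6, T(6)) = -1896*0 = -948*0 = 0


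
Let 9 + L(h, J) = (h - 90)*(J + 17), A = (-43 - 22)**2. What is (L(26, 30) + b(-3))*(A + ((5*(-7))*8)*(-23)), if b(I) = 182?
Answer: -30235275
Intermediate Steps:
A = 4225 (A = (-65)**2 = 4225)
L(h, J) = -9 + (-90 + h)*(17 + J) (L(h, J) = -9 + (h - 90)*(J + 17) = -9 + (-90 + h)*(17 + J))
(L(26, 30) + b(-3))*(A + ((5*(-7))*8)*(-23)) = ((-1539 - 90*30 + 17*26 + 30*26) + 182)*(4225 + ((5*(-7))*8)*(-23)) = ((-1539 - 2700 + 442 + 780) + 182)*(4225 - 35*8*(-23)) = (-3017 + 182)*(4225 - 280*(-23)) = -2835*(4225 + 6440) = -2835*10665 = -30235275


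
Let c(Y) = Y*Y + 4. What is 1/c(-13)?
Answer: 1/173 ≈ 0.0057803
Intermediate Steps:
c(Y) = 4 + Y² (c(Y) = Y² + 4 = 4 + Y²)
1/c(-13) = 1/(4 + (-13)²) = 1/(4 + 169) = 1/173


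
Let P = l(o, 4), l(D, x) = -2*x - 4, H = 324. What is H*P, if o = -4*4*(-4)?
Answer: -3888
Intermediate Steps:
o = 64 (o = -16*(-4) = 64)
l(D, x) = -4 - 2*x
P = -12 (P = -4 - 2*4 = -4 - 8 = -12)
H*P = 324*(-12) = -3888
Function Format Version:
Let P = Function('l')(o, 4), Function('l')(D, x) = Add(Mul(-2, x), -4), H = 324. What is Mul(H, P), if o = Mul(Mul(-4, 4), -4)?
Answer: -3888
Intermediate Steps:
o = 64 (o = Mul(-16, -4) = 64)
Function('l')(D, x) = Add(-4, Mul(-2, x))
P = -12 (P = Add(-4, Mul(-2, 4)) = Add(-4, -8) = -12)
Mul(H, P) = Mul(324, -12) = -3888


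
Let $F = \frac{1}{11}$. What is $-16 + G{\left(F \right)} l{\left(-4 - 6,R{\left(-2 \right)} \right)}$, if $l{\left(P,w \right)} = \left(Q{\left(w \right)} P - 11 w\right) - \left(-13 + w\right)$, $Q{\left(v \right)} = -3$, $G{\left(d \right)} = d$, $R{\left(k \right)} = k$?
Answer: $- \frac{109}{11} \approx -9.9091$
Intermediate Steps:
$F = \frac{1}{11} \approx 0.090909$
$l{\left(P,w \right)} = 13 - 12 w - 3 P$ ($l{\left(P,w \right)} = \left(- 3 P - 11 w\right) - \left(-13 + w\right) = \left(- 11 w - 3 P\right) - \left(-13 + w\right) = 13 - 12 w - 3 P$)
$-16 + G{\left(F \right)} l{\left(-4 - 6,R{\left(-2 \right)} \right)} = -16 + \frac{13 - -24 - 3 \left(-4 - 6\right)}{11} = -16 + \frac{13 + 24 - -30}{11} = -16 + \frac{13 + 24 + 30}{11} = -16 + \frac{1}{11} \cdot 67 = -16 + \frac{67}{11} = - \frac{109}{11}$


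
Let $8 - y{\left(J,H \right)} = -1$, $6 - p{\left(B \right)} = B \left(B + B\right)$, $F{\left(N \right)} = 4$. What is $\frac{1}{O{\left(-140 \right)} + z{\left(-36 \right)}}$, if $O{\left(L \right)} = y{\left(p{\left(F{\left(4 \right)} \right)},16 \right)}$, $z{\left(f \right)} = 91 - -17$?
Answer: $\frac{1}{117} \approx 0.008547$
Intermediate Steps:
$p{\left(B \right)} = 6 - 2 B^{2}$ ($p{\left(B \right)} = 6 - B \left(B + B\right) = 6 - B 2 B = 6 - 2 B^{2}$)
$z{\left(f \right)} = 108$ ($z{\left(f \right)} = 91 + 17 = 108$)
$y{\left(J,H \right)} = 9$ ($y{\left(J,H \right)} = 8 - -1 = 8 + 1 = 9$)
$O{\left(L \right)} = 9$
$\frac{1}{O{\left(-140 \right)} + z{\left(-36 \right)}} = \frac{1}{9 + 108} = \frac{1}{117}$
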